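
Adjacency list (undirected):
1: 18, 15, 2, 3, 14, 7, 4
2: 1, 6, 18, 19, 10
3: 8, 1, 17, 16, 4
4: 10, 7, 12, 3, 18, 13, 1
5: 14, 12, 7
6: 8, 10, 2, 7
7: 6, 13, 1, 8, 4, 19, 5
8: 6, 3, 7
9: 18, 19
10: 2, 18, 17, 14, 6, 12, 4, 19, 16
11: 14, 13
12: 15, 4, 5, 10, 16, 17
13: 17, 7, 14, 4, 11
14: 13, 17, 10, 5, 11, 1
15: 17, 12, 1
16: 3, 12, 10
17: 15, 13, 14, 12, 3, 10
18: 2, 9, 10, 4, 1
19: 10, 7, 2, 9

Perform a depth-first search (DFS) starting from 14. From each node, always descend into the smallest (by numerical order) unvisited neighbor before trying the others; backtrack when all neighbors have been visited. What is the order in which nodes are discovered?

Visit 14
14 → 1
1 → 2
2 → 6
6 → 7
7 → 4
4 → 3
3 → 8
3 → 16
16 → 10
10 → 12
12 → 5
12 → 15
15 → 17
17 → 13
13 → 11
10 → 18
18 → 9
9 → 19

14, 1, 2, 6, 7, 4, 3, 8, 16, 10, 12, 5, 15, 17, 13, 11, 18, 9, 19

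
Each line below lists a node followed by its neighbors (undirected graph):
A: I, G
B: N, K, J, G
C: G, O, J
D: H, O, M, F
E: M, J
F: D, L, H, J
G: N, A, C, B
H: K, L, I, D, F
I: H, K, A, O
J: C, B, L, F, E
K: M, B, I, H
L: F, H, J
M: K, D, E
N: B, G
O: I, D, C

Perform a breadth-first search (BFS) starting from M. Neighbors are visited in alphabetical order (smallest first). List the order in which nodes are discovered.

M -> D -> E -> K -> F -> H -> O -> J -> B -> I -> L -> C -> G -> N -> A

Visit M; enqueue D, E, K → queue [D, E, K]
Visit D; enqueue F, H, O → queue [E, K, F, H, O]
Visit E; enqueue J → queue [K, F, H, O, J]
Visit K; enqueue B, I → queue [F, H, O, J, B, I]
Visit F; enqueue L → queue [H, O, J, B, I, L]
Visit H → queue [O, J, B, I, L]
Visit O; enqueue C → queue [J, B, I, L, C]
Visit J → queue [B, I, L, C]
Visit B; enqueue G, N → queue [I, L, C, G, N]
Visit I; enqueue A → queue [L, C, G, N, A]
Visit L → queue [C, G, N, A]
Visit C → queue [G, N, A]
Visit G → queue [N, A]
Visit N → queue [A]
Visit A → queue []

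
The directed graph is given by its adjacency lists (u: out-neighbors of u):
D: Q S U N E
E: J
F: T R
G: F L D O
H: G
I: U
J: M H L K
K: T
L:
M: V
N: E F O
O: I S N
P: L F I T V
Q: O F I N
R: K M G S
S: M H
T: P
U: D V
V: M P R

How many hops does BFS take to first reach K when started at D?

3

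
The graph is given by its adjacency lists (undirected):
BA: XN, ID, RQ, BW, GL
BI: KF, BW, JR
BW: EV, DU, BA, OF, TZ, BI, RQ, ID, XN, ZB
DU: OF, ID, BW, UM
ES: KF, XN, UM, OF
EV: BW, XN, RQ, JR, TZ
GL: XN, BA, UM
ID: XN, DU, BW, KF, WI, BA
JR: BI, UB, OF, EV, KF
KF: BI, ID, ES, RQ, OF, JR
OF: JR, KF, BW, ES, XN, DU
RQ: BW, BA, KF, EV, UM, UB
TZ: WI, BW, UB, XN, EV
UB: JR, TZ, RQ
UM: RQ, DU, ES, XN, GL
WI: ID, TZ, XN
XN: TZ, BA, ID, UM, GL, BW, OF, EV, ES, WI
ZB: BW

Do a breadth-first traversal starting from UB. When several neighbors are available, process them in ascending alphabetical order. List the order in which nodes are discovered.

Visit UB; enqueue JR, RQ, TZ → queue [JR, RQ, TZ]
Visit JR; enqueue BI, EV, KF, OF → queue [RQ, TZ, BI, EV, KF, OF]
Visit RQ; enqueue BA, BW, UM → queue [TZ, BI, EV, KF, OF, BA, BW, UM]
Visit TZ; enqueue WI, XN → queue [BI, EV, KF, OF, BA, BW, UM, WI, XN]
Visit BI → queue [EV, KF, OF, BA, BW, UM, WI, XN]
Visit EV → queue [KF, OF, BA, BW, UM, WI, XN]
Visit KF; enqueue ES, ID → queue [OF, BA, BW, UM, WI, XN, ES, ID]
Visit OF; enqueue DU → queue [BA, BW, UM, WI, XN, ES, ID, DU]
Visit BA; enqueue GL → queue [BW, UM, WI, XN, ES, ID, DU, GL]
Visit BW; enqueue ZB → queue [UM, WI, XN, ES, ID, DU, GL, ZB]
Visit UM → queue [WI, XN, ES, ID, DU, GL, ZB]
Visit WI → queue [XN, ES, ID, DU, GL, ZB]
Visit XN → queue [ES, ID, DU, GL, ZB]
Visit ES → queue [ID, DU, GL, ZB]
Visit ID → queue [DU, GL, ZB]
Visit DU → queue [GL, ZB]
Visit GL → queue [ZB]
Visit ZB → queue []

UB JR RQ TZ BI EV KF OF BA BW UM WI XN ES ID DU GL ZB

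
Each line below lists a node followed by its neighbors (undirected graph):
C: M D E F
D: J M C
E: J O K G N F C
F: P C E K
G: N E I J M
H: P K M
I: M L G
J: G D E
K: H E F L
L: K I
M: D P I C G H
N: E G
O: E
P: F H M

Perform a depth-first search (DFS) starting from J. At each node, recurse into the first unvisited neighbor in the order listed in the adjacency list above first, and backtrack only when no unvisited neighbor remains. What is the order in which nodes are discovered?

J -> G -> N -> E -> O -> K -> H -> P -> F -> C -> M -> D -> I -> L

Visit J
J → G
G → N
N → E
E → O
E → K
K → H
H → P
P → F
F → C
C → M
M → D
M → I
I → L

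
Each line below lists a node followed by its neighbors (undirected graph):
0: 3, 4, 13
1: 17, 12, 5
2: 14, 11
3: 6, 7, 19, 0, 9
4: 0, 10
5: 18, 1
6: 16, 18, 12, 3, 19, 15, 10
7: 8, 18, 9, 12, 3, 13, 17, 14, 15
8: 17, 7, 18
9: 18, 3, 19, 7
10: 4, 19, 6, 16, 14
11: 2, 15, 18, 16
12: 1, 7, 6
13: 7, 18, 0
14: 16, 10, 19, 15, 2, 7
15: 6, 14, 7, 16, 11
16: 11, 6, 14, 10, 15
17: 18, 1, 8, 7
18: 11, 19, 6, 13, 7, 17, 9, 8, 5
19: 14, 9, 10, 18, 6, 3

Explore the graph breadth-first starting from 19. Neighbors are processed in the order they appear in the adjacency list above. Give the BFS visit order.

19 -> 14 -> 9 -> 10 -> 18 -> 6 -> 3 -> 16 -> 15 -> 2 -> 7 -> 4 -> 11 -> 13 -> 17 -> 8 -> 5 -> 12 -> 0 -> 1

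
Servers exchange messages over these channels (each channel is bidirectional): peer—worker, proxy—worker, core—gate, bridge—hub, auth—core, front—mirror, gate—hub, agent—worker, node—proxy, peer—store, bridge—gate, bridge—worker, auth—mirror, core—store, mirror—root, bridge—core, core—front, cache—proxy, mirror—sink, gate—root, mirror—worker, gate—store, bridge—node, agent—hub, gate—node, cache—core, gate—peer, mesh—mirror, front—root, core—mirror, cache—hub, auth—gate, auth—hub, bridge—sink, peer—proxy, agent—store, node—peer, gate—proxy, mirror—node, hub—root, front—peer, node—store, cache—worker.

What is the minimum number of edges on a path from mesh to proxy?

3

Level 0: mesh
Level 1: mirror
Level 2: auth, core, front, node, root, sink, worker
Level 3: agent, bridge, cache, gate, hub, peer, proxy, store
proxy first appears at level 3.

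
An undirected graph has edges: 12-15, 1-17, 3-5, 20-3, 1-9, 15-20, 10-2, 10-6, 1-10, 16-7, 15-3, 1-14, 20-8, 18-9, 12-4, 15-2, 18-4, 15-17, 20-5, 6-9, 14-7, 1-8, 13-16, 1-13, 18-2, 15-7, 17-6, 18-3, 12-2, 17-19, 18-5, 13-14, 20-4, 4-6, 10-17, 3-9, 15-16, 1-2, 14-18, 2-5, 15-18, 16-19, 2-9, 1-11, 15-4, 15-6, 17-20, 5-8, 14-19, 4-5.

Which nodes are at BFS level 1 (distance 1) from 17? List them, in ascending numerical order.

1, 6, 10, 15, 19, 20

Level 0: 17
Level 1: 1, 6, 10, 15, 19, 20
Level 2: 2, 3, 4, 5, 7, 8, 9, 11, 12, 13, 14, 16, 18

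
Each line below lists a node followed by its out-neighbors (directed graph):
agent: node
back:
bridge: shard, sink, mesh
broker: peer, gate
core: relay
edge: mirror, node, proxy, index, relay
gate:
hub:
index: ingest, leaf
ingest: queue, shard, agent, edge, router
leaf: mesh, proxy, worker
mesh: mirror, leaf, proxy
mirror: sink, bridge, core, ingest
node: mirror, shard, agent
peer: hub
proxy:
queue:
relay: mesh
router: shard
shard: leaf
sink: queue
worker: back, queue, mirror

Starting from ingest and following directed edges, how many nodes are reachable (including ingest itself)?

18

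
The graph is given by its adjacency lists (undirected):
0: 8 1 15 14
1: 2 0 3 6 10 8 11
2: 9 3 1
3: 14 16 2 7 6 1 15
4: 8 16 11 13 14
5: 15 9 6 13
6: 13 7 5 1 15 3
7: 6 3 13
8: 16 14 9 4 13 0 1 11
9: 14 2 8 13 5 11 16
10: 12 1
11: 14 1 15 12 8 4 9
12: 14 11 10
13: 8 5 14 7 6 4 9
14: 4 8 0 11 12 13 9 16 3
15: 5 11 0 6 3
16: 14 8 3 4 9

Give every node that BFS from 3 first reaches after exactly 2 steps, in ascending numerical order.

0, 4, 5, 8, 9, 10, 11, 12, 13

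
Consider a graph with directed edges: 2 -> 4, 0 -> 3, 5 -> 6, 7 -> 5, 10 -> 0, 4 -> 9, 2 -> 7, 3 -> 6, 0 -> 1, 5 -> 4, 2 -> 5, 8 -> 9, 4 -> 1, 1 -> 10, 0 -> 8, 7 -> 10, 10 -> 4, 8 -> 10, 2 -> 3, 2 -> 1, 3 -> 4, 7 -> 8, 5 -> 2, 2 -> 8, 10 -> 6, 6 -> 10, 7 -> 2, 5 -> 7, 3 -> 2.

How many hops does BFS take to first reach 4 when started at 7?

Level 0: 7
Level 1: 2, 5, 8, 10
Level 2: 0, 1, 3, 4, 6, 9
4 first appears at level 2.

2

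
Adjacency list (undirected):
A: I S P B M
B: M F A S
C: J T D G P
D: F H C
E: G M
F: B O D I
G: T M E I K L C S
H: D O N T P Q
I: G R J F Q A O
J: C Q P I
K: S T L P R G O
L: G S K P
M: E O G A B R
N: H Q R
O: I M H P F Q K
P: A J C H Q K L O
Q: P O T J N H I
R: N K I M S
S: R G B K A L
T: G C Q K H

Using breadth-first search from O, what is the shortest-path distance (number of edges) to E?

2

Level 0: O
Level 1: F, H, I, K, M, P, Q
Level 2: A, B, C, D, E, G, J, L, N, R, S, T
E first appears at level 2.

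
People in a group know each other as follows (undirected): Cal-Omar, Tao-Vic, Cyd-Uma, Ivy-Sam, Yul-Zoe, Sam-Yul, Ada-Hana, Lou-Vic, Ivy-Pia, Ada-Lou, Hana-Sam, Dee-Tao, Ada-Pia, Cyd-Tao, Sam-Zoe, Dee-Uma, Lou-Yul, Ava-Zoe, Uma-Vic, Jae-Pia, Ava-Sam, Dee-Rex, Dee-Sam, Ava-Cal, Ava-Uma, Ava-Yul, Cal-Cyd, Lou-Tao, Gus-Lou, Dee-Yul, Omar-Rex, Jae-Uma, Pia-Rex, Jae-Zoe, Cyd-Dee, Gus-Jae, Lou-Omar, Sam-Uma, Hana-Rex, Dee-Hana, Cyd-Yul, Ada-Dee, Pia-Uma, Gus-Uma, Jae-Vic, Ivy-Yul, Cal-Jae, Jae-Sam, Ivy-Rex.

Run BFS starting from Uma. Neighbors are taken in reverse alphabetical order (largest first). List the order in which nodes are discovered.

Visit Uma; enqueue Vic, Sam, Pia, Jae, Gus, Dee, Cyd, Ava → queue [Vic, Sam, Pia, Jae, Gus, Dee, Cyd, Ava]
Visit Vic; enqueue Tao, Lou → queue [Sam, Pia, Jae, Gus, Dee, Cyd, Ava, Tao, Lou]
Visit Sam; enqueue Zoe, Yul, Ivy, Hana → queue [Pia, Jae, Gus, Dee, Cyd, Ava, Tao, Lou, Zoe, Yul, Ivy, Hana]
Visit Pia; enqueue Rex, Ada → queue [Jae, Gus, Dee, Cyd, Ava, Tao, Lou, Zoe, Yul, Ivy, Hana, Rex, Ada]
Visit Jae; enqueue Cal → queue [Gus, Dee, Cyd, Ava, Tao, Lou, Zoe, Yul, Ivy, Hana, Rex, Ada, Cal]
Visit Gus → queue [Dee, Cyd, Ava, Tao, Lou, Zoe, Yul, Ivy, Hana, Rex, Ada, Cal]
Visit Dee → queue [Cyd, Ava, Tao, Lou, Zoe, Yul, Ivy, Hana, Rex, Ada, Cal]
Visit Cyd → queue [Ava, Tao, Lou, Zoe, Yul, Ivy, Hana, Rex, Ada, Cal]
Visit Ava → queue [Tao, Lou, Zoe, Yul, Ivy, Hana, Rex, Ada, Cal]
Visit Tao → queue [Lou, Zoe, Yul, Ivy, Hana, Rex, Ada, Cal]
Visit Lou; enqueue Omar → queue [Zoe, Yul, Ivy, Hana, Rex, Ada, Cal, Omar]
Visit Zoe → queue [Yul, Ivy, Hana, Rex, Ada, Cal, Omar]
Visit Yul → queue [Ivy, Hana, Rex, Ada, Cal, Omar]
Visit Ivy → queue [Hana, Rex, Ada, Cal, Omar]
Visit Hana → queue [Rex, Ada, Cal, Omar]
Visit Rex → queue [Ada, Cal, Omar]
Visit Ada → queue [Cal, Omar]
Visit Cal → queue [Omar]
Visit Omar → queue []

Uma -> Vic -> Sam -> Pia -> Jae -> Gus -> Dee -> Cyd -> Ava -> Tao -> Lou -> Zoe -> Yul -> Ivy -> Hana -> Rex -> Ada -> Cal -> Omar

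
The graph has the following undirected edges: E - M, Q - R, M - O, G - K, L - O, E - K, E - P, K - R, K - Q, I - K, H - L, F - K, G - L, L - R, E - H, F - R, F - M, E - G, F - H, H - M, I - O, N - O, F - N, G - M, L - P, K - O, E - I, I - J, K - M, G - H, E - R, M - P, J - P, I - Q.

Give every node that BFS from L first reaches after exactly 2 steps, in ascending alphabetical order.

Level 0: L
Level 1: G, H, O, P, R
Level 2: E, F, I, J, K, M, N, Q

E, F, I, J, K, M, N, Q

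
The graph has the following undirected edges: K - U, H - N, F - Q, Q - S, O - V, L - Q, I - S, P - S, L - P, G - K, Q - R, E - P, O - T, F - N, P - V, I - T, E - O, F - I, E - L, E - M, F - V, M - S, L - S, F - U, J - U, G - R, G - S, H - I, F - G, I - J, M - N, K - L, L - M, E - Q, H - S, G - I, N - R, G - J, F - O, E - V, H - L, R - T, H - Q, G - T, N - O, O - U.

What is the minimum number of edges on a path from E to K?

2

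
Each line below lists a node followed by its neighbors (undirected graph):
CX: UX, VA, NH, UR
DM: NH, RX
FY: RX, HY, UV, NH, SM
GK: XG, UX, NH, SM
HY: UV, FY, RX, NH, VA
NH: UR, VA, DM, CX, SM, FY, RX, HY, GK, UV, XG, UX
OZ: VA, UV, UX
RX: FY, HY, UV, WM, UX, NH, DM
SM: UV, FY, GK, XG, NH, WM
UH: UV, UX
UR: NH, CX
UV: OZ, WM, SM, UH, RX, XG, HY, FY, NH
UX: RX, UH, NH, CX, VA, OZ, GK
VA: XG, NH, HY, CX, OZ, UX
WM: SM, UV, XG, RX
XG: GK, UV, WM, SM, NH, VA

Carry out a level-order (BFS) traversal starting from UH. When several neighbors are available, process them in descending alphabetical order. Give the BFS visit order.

UH, UX, UV, VA, RX, OZ, NH, GK, CX, XG, WM, SM, HY, FY, DM, UR

Visit UH; enqueue UX, UV → queue [UX, UV]
Visit UX; enqueue VA, RX, OZ, NH, GK, CX → queue [UV, VA, RX, OZ, NH, GK, CX]
Visit UV; enqueue XG, WM, SM, HY, FY → queue [VA, RX, OZ, NH, GK, CX, XG, WM, SM, HY, FY]
Visit VA → queue [RX, OZ, NH, GK, CX, XG, WM, SM, HY, FY]
Visit RX; enqueue DM → queue [OZ, NH, GK, CX, XG, WM, SM, HY, FY, DM]
Visit OZ → queue [NH, GK, CX, XG, WM, SM, HY, FY, DM]
Visit NH; enqueue UR → queue [GK, CX, XG, WM, SM, HY, FY, DM, UR]
Visit GK → queue [CX, XG, WM, SM, HY, FY, DM, UR]
Visit CX → queue [XG, WM, SM, HY, FY, DM, UR]
Visit XG → queue [WM, SM, HY, FY, DM, UR]
Visit WM → queue [SM, HY, FY, DM, UR]
Visit SM → queue [HY, FY, DM, UR]
Visit HY → queue [FY, DM, UR]
Visit FY → queue [DM, UR]
Visit DM → queue [UR]
Visit UR → queue []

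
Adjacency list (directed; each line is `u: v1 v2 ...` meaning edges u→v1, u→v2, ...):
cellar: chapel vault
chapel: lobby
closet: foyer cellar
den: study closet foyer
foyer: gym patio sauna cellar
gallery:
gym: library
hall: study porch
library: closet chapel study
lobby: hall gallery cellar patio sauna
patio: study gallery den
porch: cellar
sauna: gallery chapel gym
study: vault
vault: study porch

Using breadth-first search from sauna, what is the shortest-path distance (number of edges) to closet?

3

Level 0: sauna
Level 1: chapel, gallery, gym
Level 2: library, lobby
Level 3: cellar, closet, hall, patio, study
Level 4: den, foyer, porch, vault
closet first appears at level 3.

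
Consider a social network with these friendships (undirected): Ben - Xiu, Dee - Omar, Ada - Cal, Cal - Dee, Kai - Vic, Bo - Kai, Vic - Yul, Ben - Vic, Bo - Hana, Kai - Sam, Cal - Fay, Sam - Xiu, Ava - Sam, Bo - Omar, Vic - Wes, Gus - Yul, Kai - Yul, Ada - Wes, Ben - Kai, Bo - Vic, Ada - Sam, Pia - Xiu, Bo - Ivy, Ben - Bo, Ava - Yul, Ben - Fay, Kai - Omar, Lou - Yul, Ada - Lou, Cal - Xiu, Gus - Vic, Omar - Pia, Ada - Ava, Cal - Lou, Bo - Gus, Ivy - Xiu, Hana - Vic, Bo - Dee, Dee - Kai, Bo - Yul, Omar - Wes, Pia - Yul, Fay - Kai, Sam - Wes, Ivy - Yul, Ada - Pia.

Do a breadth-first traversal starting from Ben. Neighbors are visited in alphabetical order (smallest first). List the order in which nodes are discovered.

Visit Ben; enqueue Bo, Fay, Kai, Vic, Xiu → queue [Bo, Fay, Kai, Vic, Xiu]
Visit Bo; enqueue Dee, Gus, Hana, Ivy, Omar, Yul → queue [Fay, Kai, Vic, Xiu, Dee, Gus, Hana, Ivy, Omar, Yul]
Visit Fay; enqueue Cal → queue [Kai, Vic, Xiu, Dee, Gus, Hana, Ivy, Omar, Yul, Cal]
Visit Kai; enqueue Sam → queue [Vic, Xiu, Dee, Gus, Hana, Ivy, Omar, Yul, Cal, Sam]
Visit Vic; enqueue Wes → queue [Xiu, Dee, Gus, Hana, Ivy, Omar, Yul, Cal, Sam, Wes]
Visit Xiu; enqueue Pia → queue [Dee, Gus, Hana, Ivy, Omar, Yul, Cal, Sam, Wes, Pia]
Visit Dee → queue [Gus, Hana, Ivy, Omar, Yul, Cal, Sam, Wes, Pia]
Visit Gus → queue [Hana, Ivy, Omar, Yul, Cal, Sam, Wes, Pia]
Visit Hana → queue [Ivy, Omar, Yul, Cal, Sam, Wes, Pia]
Visit Ivy → queue [Omar, Yul, Cal, Sam, Wes, Pia]
Visit Omar → queue [Yul, Cal, Sam, Wes, Pia]
Visit Yul; enqueue Ava, Lou → queue [Cal, Sam, Wes, Pia, Ava, Lou]
Visit Cal; enqueue Ada → queue [Sam, Wes, Pia, Ava, Lou, Ada]
Visit Sam → queue [Wes, Pia, Ava, Lou, Ada]
Visit Wes → queue [Pia, Ava, Lou, Ada]
Visit Pia → queue [Ava, Lou, Ada]
Visit Ava → queue [Lou, Ada]
Visit Lou → queue [Ada]
Visit Ada → queue []

Ben → Bo → Fay → Kai → Vic → Xiu → Dee → Gus → Hana → Ivy → Omar → Yul → Cal → Sam → Wes → Pia → Ava → Lou → Ada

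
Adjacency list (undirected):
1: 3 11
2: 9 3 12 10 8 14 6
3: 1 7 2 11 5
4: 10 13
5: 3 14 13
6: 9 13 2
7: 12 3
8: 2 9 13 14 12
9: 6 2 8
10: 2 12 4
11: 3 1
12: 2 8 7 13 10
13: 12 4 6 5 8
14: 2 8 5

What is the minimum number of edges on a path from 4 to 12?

Level 0: 4
Level 1: 10, 13
Level 2: 2, 5, 6, 8, 12
Level 3: 3, 7, 9, 14
Level 4: 1, 11
12 first appears at level 2.

2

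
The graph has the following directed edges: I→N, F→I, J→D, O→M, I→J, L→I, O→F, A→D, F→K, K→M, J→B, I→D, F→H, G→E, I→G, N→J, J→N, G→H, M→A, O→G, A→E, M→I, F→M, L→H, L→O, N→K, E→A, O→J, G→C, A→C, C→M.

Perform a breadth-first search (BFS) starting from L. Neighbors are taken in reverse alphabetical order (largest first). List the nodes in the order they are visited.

L -> O -> I -> H -> M -> J -> G -> F -> N -> D -> A -> B -> E -> C -> K

Visit L; enqueue O, I, H → queue [O, I, H]
Visit O; enqueue M, J, G, F → queue [I, H, M, J, G, F]
Visit I; enqueue N, D → queue [H, M, J, G, F, N, D]
Visit H → queue [M, J, G, F, N, D]
Visit M; enqueue A → queue [J, G, F, N, D, A]
Visit J; enqueue B → queue [G, F, N, D, A, B]
Visit G; enqueue E, C → queue [F, N, D, A, B, E, C]
Visit F; enqueue K → queue [N, D, A, B, E, C, K]
Visit N → queue [D, A, B, E, C, K]
Visit D → queue [A, B, E, C, K]
Visit A → queue [B, E, C, K]
Visit B → queue [E, C, K]
Visit E → queue [C, K]
Visit C → queue [K]
Visit K → queue []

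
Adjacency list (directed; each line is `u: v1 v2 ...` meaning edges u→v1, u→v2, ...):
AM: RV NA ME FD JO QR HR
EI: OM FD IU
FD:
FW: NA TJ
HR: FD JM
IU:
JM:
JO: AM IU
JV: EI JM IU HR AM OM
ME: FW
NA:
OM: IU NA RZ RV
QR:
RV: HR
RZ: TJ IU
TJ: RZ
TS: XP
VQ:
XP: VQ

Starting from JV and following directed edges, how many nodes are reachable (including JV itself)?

16

BFS from JV visits: JV, EI, JM, IU, HR, AM, OM, FD, RV, NA, ME, JO, QR, RZ, FW, TJ
Reachable nodes: 16 of 19 total.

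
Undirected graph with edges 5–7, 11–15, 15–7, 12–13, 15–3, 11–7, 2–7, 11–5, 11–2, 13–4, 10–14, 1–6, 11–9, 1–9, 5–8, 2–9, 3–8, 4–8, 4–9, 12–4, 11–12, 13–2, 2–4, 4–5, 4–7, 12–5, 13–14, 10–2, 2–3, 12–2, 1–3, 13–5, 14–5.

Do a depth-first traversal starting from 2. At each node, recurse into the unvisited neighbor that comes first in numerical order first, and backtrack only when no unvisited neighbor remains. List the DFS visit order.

2 -> 3 -> 1 -> 6 -> 9 -> 4 -> 5 -> 7 -> 11 -> 12 -> 13 -> 14 -> 10 -> 15 -> 8

Visit 2
2 → 3
3 → 1
1 → 6
1 → 9
9 → 4
4 → 5
5 → 7
7 → 11
11 → 12
12 → 13
13 → 14
14 → 10
11 → 15
5 → 8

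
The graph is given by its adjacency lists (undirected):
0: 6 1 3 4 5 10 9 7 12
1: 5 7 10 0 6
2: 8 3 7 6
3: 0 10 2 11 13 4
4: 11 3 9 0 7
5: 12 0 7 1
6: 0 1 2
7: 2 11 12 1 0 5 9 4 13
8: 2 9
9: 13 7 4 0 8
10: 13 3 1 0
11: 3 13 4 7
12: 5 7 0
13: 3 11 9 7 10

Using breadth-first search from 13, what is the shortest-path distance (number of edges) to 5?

Level 0: 13
Level 1: 3, 7, 9, 10, 11
Level 2: 0, 1, 2, 4, 5, 8, 12
Level 3: 6
5 first appears at level 2.

2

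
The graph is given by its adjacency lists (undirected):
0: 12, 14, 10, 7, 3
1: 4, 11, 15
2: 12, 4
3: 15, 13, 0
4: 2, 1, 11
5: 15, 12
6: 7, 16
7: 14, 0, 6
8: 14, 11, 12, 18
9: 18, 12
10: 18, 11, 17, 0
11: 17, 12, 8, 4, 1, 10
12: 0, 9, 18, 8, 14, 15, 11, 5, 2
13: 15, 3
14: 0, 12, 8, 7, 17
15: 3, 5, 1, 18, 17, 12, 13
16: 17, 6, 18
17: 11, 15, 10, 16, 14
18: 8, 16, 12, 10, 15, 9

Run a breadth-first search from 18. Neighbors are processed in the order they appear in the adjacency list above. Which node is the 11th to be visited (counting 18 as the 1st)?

Visit 18; enqueue 8, 16, 12, 10, 15, 9 → queue [8, 16, 12, 10, 15, 9]
Visit 8; enqueue 14, 11 → queue [16, 12, 10, 15, 9, 14, 11]
Visit 16; enqueue 17, 6 → queue [12, 10, 15, 9, 14, 11, 17, 6]
Visit 12; enqueue 0, 5, 2 → queue [10, 15, 9, 14, 11, 17, 6, 0, 5, 2]
Visit 10 → queue [15, 9, 14, 11, 17, 6, 0, 5, 2]
Visit 15; enqueue 3, 1, 13 → queue [9, 14, 11, 17, 6, 0, 5, 2, 3, 1, 13]
Visit 9 → queue [14, 11, 17, 6, 0, 5, 2, 3, 1, 13]
Visit 14; enqueue 7 → queue [11, 17, 6, 0, 5, 2, 3, 1, 13, 7]
Visit 11; enqueue 4 → queue [17, 6, 0, 5, 2, 3, 1, 13, 7, 4]
Visit 17 → queue [6, 0, 5, 2, 3, 1, 13, 7, 4]
Visit 6 → queue [0, 5, 2, 3, 1, 13, 7, 4]
Visit 0 → queue [5, 2, 3, 1, 13, 7, 4]
Visit 5 → queue [2, 3, 1, 13, 7, 4]
Visit 2 → queue [3, 1, 13, 7, 4]
Visit 3 → queue [1, 13, 7, 4]
Visit 1 → queue [13, 7, 4]
Visit 13 → queue [7, 4]
Visit 7 → queue [4]
Visit 4 → queue []

Visit order: 18, 8, 16, 12, 10, 15, 9, 14, 11, 17, 6, 0, 5, 2, 3, 1, 13, 7, 4

6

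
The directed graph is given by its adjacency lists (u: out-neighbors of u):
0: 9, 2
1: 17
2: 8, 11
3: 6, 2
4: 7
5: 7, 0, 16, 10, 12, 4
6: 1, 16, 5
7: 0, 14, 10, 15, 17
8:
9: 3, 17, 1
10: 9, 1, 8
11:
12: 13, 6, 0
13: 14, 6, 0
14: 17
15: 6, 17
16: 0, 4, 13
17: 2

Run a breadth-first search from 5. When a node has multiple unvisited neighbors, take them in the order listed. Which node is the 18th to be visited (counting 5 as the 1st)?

11

Visit 5; enqueue 7, 0, 16, 10, 12, 4 → queue [7, 0, 16, 10, 12, 4]
Visit 7; enqueue 14, 15, 17 → queue [0, 16, 10, 12, 4, 14, 15, 17]
Visit 0; enqueue 9, 2 → queue [16, 10, 12, 4, 14, 15, 17, 9, 2]
Visit 16; enqueue 13 → queue [10, 12, 4, 14, 15, 17, 9, 2, 13]
Visit 10; enqueue 1, 8 → queue [12, 4, 14, 15, 17, 9, 2, 13, 1, 8]
Visit 12; enqueue 6 → queue [4, 14, 15, 17, 9, 2, 13, 1, 8, 6]
Visit 4 → queue [14, 15, 17, 9, 2, 13, 1, 8, 6]
Visit 14 → queue [15, 17, 9, 2, 13, 1, 8, 6]
Visit 15 → queue [17, 9, 2, 13, 1, 8, 6]
Visit 17 → queue [9, 2, 13, 1, 8, 6]
Visit 9; enqueue 3 → queue [2, 13, 1, 8, 6, 3]
Visit 2; enqueue 11 → queue [13, 1, 8, 6, 3, 11]
Visit 13 → queue [1, 8, 6, 3, 11]
Visit 1 → queue [8, 6, 3, 11]
Visit 8 → queue [6, 3, 11]
Visit 6 → queue [3, 11]
Visit 3 → queue [11]
Visit 11 → queue []

Visit order: 5, 7, 0, 16, 10, 12, 4, 14, 15, 17, 9, 2, 13, 1, 8, 6, 3, 11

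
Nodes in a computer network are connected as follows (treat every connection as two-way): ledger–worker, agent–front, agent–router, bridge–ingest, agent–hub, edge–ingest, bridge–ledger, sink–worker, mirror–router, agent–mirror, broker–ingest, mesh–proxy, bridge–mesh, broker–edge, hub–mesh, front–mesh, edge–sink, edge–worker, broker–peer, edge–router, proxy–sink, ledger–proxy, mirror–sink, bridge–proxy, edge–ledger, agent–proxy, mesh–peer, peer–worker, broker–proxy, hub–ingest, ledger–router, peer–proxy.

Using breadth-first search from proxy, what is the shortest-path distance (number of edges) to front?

2

Level 0: proxy
Level 1: agent, bridge, broker, ledger, mesh, peer, sink
Level 2: edge, front, hub, ingest, mirror, router, worker
front first appears at level 2.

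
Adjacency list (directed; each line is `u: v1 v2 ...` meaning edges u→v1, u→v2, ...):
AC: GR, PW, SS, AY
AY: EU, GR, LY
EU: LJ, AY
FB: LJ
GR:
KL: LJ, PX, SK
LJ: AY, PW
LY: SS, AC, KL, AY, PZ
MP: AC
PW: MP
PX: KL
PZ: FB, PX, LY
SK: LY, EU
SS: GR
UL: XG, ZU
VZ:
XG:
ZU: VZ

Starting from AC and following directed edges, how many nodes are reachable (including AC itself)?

14

BFS from AC visits: AC, SS, PW, GR, AY, MP, LY, EU, PZ, KL, LJ, PX, FB, SK
Reachable nodes: 14 of 18 total.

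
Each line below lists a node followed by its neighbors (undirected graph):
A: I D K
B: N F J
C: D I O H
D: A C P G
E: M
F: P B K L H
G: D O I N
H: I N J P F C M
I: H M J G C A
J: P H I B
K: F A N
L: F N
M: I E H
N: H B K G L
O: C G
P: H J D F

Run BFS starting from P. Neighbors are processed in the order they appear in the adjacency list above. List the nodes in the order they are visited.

Visit P; enqueue H, J, D, F → queue [H, J, D, F]
Visit H; enqueue I, N, C, M → queue [J, D, F, I, N, C, M]
Visit J; enqueue B → queue [D, F, I, N, C, M, B]
Visit D; enqueue A, G → queue [F, I, N, C, M, B, A, G]
Visit F; enqueue K, L → queue [I, N, C, M, B, A, G, K, L]
Visit I → queue [N, C, M, B, A, G, K, L]
Visit N → queue [C, M, B, A, G, K, L]
Visit C; enqueue O → queue [M, B, A, G, K, L, O]
Visit M; enqueue E → queue [B, A, G, K, L, O, E]
Visit B → queue [A, G, K, L, O, E]
Visit A → queue [G, K, L, O, E]
Visit G → queue [K, L, O, E]
Visit K → queue [L, O, E]
Visit L → queue [O, E]
Visit O → queue [E]
Visit E → queue []

P -> H -> J -> D -> F -> I -> N -> C -> M -> B -> A -> G -> K -> L -> O -> E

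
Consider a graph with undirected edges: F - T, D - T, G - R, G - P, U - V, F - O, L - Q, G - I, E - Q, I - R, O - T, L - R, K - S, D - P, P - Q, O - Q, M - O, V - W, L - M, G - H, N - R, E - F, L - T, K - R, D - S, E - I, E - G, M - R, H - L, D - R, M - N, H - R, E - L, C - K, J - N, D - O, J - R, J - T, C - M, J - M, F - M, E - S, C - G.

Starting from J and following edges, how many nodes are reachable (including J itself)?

BFS from J visits: J, T, R, N, M, O, L, F, D, K, I, H, G, C, Q, E, S, P
Reachable nodes: 18 of 21 total.

18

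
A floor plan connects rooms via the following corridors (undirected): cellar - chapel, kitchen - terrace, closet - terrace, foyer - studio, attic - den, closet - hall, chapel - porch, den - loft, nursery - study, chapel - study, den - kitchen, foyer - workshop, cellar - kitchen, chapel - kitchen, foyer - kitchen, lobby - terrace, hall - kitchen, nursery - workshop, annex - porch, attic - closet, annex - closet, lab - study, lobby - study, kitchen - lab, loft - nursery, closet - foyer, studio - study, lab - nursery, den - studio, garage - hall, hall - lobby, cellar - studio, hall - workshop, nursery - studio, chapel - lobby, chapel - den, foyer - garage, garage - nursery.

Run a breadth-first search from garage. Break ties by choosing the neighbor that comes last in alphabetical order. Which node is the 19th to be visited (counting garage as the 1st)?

porch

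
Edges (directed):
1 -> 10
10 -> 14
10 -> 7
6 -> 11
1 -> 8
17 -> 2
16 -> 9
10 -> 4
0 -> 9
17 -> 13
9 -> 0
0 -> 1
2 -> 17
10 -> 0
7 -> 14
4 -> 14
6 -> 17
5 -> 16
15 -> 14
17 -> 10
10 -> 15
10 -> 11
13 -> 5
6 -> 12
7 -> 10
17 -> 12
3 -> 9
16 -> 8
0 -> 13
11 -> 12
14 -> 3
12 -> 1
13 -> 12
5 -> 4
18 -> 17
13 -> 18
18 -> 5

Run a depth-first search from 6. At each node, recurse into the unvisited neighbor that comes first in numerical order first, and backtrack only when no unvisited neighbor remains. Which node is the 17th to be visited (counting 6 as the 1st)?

2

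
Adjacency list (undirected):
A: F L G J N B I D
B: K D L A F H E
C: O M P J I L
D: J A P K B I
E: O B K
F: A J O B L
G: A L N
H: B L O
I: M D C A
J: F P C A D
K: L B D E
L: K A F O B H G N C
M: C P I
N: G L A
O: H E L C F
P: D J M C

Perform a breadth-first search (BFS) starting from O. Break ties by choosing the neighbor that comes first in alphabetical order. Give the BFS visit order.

O, C, E, F, H, L, I, J, M, P, B, K, A, G, N, D

Visit O; enqueue C, E, F, H, L → queue [C, E, F, H, L]
Visit C; enqueue I, J, M, P → queue [E, F, H, L, I, J, M, P]
Visit E; enqueue B, K → queue [F, H, L, I, J, M, P, B, K]
Visit F; enqueue A → queue [H, L, I, J, M, P, B, K, A]
Visit H → queue [L, I, J, M, P, B, K, A]
Visit L; enqueue G, N → queue [I, J, M, P, B, K, A, G, N]
Visit I; enqueue D → queue [J, M, P, B, K, A, G, N, D]
Visit J → queue [M, P, B, K, A, G, N, D]
Visit M → queue [P, B, K, A, G, N, D]
Visit P → queue [B, K, A, G, N, D]
Visit B → queue [K, A, G, N, D]
Visit K → queue [A, G, N, D]
Visit A → queue [G, N, D]
Visit G → queue [N, D]
Visit N → queue [D]
Visit D → queue []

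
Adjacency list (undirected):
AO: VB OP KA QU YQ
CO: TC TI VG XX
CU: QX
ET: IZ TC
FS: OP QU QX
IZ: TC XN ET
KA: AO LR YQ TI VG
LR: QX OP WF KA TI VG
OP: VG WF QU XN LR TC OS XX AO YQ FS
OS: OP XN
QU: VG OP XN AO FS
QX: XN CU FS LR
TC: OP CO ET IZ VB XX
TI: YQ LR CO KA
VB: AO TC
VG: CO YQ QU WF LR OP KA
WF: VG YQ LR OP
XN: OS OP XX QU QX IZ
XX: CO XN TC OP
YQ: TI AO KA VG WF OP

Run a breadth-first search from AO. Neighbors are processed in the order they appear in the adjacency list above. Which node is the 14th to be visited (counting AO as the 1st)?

FS

Visit AO; enqueue VB, OP, KA, QU, YQ → queue [VB, OP, KA, QU, YQ]
Visit VB; enqueue TC → queue [OP, KA, QU, YQ, TC]
Visit OP; enqueue VG, WF, XN, LR, OS, XX, FS → queue [KA, QU, YQ, TC, VG, WF, XN, LR, OS, XX, FS]
Visit KA; enqueue TI → queue [QU, YQ, TC, VG, WF, XN, LR, OS, XX, FS, TI]
Visit QU → queue [YQ, TC, VG, WF, XN, LR, OS, XX, FS, TI]
Visit YQ → queue [TC, VG, WF, XN, LR, OS, XX, FS, TI]
Visit TC; enqueue CO, ET, IZ → queue [VG, WF, XN, LR, OS, XX, FS, TI, CO, ET, IZ]
Visit VG → queue [WF, XN, LR, OS, XX, FS, TI, CO, ET, IZ]
Visit WF → queue [XN, LR, OS, XX, FS, TI, CO, ET, IZ]
Visit XN; enqueue QX → queue [LR, OS, XX, FS, TI, CO, ET, IZ, QX]
Visit LR → queue [OS, XX, FS, TI, CO, ET, IZ, QX]
Visit OS → queue [XX, FS, TI, CO, ET, IZ, QX]
Visit XX → queue [FS, TI, CO, ET, IZ, QX]
Visit FS → queue [TI, CO, ET, IZ, QX]
Visit TI → queue [CO, ET, IZ, QX]
Visit CO → queue [ET, IZ, QX]
Visit ET → queue [IZ, QX]
Visit IZ → queue [QX]
Visit QX; enqueue CU → queue [CU]
Visit CU → queue []

Visit order: AO, VB, OP, KA, QU, YQ, TC, VG, WF, XN, LR, OS, XX, FS, TI, CO, ET, IZ, QX, CU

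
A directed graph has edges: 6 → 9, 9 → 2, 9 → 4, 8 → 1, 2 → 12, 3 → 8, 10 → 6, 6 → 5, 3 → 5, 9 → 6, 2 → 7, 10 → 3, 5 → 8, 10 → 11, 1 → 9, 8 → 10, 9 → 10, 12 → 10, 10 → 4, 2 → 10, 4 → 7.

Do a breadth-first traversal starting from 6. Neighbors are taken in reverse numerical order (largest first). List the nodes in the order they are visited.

6, 9, 5, 10, 4, 2, 8, 11, 3, 7, 12, 1

Visit 6; enqueue 9, 5 → queue [9, 5]
Visit 9; enqueue 10, 4, 2 → queue [5, 10, 4, 2]
Visit 5; enqueue 8 → queue [10, 4, 2, 8]
Visit 10; enqueue 11, 3 → queue [4, 2, 8, 11, 3]
Visit 4; enqueue 7 → queue [2, 8, 11, 3, 7]
Visit 2; enqueue 12 → queue [8, 11, 3, 7, 12]
Visit 8; enqueue 1 → queue [11, 3, 7, 12, 1]
Visit 11 → queue [3, 7, 12, 1]
Visit 3 → queue [7, 12, 1]
Visit 7 → queue [12, 1]
Visit 12 → queue [1]
Visit 1 → queue []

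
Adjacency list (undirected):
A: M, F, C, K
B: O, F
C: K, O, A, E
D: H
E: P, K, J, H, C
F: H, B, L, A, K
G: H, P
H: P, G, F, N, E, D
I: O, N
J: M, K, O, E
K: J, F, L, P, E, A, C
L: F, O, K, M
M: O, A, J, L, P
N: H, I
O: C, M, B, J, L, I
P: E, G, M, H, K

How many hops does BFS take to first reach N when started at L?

3

Level 0: L
Level 1: F, K, M, O
Level 2: A, B, C, E, H, I, J, P
Level 3: D, G, N
N first appears at level 3.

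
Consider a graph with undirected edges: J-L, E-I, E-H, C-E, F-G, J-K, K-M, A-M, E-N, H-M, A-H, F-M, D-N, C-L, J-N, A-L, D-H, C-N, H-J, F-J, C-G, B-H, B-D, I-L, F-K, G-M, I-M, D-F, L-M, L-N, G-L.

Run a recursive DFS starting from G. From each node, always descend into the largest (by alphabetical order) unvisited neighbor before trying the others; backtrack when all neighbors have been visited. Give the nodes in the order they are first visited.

G M L N J K F D H E I C B A

Visit G
G → M
M → L
L → N
N → J
J → K
K → F
F → D
D → H
H → E
E → I
E → C
H → B
H → A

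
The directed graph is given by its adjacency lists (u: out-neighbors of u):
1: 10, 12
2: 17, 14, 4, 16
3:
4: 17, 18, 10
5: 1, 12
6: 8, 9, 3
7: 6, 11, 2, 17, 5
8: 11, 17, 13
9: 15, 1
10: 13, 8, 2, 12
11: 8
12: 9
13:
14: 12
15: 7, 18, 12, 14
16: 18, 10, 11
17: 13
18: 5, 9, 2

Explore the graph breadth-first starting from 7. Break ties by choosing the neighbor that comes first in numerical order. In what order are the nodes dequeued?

Visit 7; enqueue 2, 5, 6, 11, 17 → queue [2, 5, 6, 11, 17]
Visit 2; enqueue 4, 14, 16 → queue [5, 6, 11, 17, 4, 14, 16]
Visit 5; enqueue 1, 12 → queue [6, 11, 17, 4, 14, 16, 1, 12]
Visit 6; enqueue 3, 8, 9 → queue [11, 17, 4, 14, 16, 1, 12, 3, 8, 9]
Visit 11 → queue [17, 4, 14, 16, 1, 12, 3, 8, 9]
Visit 17; enqueue 13 → queue [4, 14, 16, 1, 12, 3, 8, 9, 13]
Visit 4; enqueue 10, 18 → queue [14, 16, 1, 12, 3, 8, 9, 13, 10, 18]
Visit 14 → queue [16, 1, 12, 3, 8, 9, 13, 10, 18]
Visit 16 → queue [1, 12, 3, 8, 9, 13, 10, 18]
Visit 1 → queue [12, 3, 8, 9, 13, 10, 18]
Visit 12 → queue [3, 8, 9, 13, 10, 18]
Visit 3 → queue [8, 9, 13, 10, 18]
Visit 8 → queue [9, 13, 10, 18]
Visit 9; enqueue 15 → queue [13, 10, 18, 15]
Visit 13 → queue [10, 18, 15]
Visit 10 → queue [18, 15]
Visit 18 → queue [15]
Visit 15 → queue []

7 -> 2 -> 5 -> 6 -> 11 -> 17 -> 4 -> 14 -> 16 -> 1 -> 12 -> 3 -> 8 -> 9 -> 13 -> 10 -> 18 -> 15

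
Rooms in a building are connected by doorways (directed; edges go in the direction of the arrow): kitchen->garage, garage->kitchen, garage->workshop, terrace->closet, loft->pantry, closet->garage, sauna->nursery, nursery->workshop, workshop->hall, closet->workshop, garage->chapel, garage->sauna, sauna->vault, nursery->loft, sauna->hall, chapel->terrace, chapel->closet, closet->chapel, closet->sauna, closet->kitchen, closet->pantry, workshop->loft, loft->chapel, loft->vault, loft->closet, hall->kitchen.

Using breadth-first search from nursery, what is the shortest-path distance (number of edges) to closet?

Level 0: nursery
Level 1: loft, workshop
Level 2: chapel, closet, hall, pantry, vault
Level 3: garage, kitchen, sauna, terrace
closet first appears at level 2.

2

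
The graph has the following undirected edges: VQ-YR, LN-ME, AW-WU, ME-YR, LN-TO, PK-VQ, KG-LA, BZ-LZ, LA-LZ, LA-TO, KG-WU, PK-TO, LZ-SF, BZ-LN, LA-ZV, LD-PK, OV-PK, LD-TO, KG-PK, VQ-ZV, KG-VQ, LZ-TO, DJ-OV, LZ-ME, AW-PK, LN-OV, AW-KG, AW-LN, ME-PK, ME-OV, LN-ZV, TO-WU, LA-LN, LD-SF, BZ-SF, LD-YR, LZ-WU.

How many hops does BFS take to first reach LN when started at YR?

2

Level 0: YR
Level 1: LD, ME, VQ
Level 2: KG, LN, LZ, OV, PK, SF, TO, ZV
Level 3: AW, BZ, DJ, LA, WU
LN first appears at level 2.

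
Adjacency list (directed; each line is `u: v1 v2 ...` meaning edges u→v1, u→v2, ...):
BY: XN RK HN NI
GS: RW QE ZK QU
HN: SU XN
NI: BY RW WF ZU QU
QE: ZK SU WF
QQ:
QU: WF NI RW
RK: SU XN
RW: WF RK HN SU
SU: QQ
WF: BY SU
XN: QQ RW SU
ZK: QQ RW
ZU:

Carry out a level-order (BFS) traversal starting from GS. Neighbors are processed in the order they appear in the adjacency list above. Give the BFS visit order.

Visit GS; enqueue RW, QE, ZK, QU → queue [RW, QE, ZK, QU]
Visit RW; enqueue WF, RK, HN, SU → queue [QE, ZK, QU, WF, RK, HN, SU]
Visit QE → queue [ZK, QU, WF, RK, HN, SU]
Visit ZK; enqueue QQ → queue [QU, WF, RK, HN, SU, QQ]
Visit QU; enqueue NI → queue [WF, RK, HN, SU, QQ, NI]
Visit WF; enqueue BY → queue [RK, HN, SU, QQ, NI, BY]
Visit RK; enqueue XN → queue [HN, SU, QQ, NI, BY, XN]
Visit HN → queue [SU, QQ, NI, BY, XN]
Visit SU → queue [QQ, NI, BY, XN]
Visit QQ → queue [NI, BY, XN]
Visit NI; enqueue ZU → queue [BY, XN, ZU]
Visit BY → queue [XN, ZU]
Visit XN → queue [ZU]
Visit ZU → queue []

GS → RW → QE → ZK → QU → WF → RK → HN → SU → QQ → NI → BY → XN → ZU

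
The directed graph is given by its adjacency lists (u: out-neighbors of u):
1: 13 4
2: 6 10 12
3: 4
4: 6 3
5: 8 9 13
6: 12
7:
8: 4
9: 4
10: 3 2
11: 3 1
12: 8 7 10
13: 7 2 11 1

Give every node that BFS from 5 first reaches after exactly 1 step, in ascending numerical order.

8, 9, 13

Level 0: 5
Level 1: 8, 9, 13
Level 2: 1, 2, 4, 7, 11
Level 3: 3, 6, 10, 12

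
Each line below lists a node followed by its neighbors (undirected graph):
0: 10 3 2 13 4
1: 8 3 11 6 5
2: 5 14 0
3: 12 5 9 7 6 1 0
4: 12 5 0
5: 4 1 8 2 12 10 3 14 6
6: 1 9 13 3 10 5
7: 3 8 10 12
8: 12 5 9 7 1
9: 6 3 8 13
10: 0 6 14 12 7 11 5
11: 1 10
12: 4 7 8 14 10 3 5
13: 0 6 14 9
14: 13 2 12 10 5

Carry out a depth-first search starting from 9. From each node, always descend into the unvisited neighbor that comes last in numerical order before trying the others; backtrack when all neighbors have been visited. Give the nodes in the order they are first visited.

9, 13, 14, 12, 10, 11, 1, 8, 7, 3, 6, 5, 4, 0, 2

Visit 9
9 → 13
13 → 14
14 → 12
12 → 10
10 → 11
11 → 1
1 → 8
8 → 7
7 → 3
3 → 6
6 → 5
5 → 4
4 → 0
0 → 2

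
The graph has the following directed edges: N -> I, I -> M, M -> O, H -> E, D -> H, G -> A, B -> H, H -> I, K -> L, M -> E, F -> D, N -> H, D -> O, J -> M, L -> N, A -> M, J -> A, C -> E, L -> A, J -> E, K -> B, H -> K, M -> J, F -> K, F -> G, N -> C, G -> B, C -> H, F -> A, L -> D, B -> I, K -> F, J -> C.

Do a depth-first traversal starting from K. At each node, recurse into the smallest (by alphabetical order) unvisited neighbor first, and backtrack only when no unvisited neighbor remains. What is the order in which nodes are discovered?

Visit K
K → B
B → H
H → E
H → I
I → M
M → J
J → A
J → C
M → O
K → F
F → D
F → G
K → L
L → N

K, B, H, E, I, M, J, A, C, O, F, D, G, L, N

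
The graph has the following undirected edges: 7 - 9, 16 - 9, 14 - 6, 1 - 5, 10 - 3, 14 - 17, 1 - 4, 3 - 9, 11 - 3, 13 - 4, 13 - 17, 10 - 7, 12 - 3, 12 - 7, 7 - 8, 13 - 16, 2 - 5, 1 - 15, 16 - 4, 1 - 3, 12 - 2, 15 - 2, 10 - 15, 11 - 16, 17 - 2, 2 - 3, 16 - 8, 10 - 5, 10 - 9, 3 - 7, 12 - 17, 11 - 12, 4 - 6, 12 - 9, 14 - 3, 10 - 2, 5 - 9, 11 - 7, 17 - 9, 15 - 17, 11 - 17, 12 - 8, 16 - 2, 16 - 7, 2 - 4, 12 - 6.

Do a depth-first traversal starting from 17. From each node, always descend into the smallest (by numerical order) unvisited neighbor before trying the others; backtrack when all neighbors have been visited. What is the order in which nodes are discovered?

Visit 17
17 → 2
2 → 3
3 → 1
1 → 4
4 → 6
6 → 12
12 → 7
7 → 8
8 → 16
16 → 9
9 → 5
5 → 10
10 → 15
16 → 11
16 → 13
6 → 14

17 -> 2 -> 3 -> 1 -> 4 -> 6 -> 12 -> 7 -> 8 -> 16 -> 9 -> 5 -> 10 -> 15 -> 11 -> 13 -> 14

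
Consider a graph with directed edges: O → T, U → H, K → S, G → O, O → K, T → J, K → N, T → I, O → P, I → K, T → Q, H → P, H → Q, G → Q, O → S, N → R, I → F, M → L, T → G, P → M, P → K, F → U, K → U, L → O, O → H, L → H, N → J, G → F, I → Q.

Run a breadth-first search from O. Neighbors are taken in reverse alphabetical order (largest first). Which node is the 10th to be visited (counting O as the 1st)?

Visit O; enqueue T, S, P, K, H → queue [T, S, P, K, H]
Visit T; enqueue Q, J, I, G → queue [S, P, K, H, Q, J, I, G]
Visit S → queue [P, K, H, Q, J, I, G]
Visit P; enqueue M → queue [K, H, Q, J, I, G, M]
Visit K; enqueue U, N → queue [H, Q, J, I, G, M, U, N]
Visit H → queue [Q, J, I, G, M, U, N]
Visit Q → queue [J, I, G, M, U, N]
Visit J → queue [I, G, M, U, N]
Visit I; enqueue F → queue [G, M, U, N, F]
Visit G → queue [M, U, N, F]
Visit M; enqueue L → queue [U, N, F, L]
Visit U → queue [N, F, L]
Visit N; enqueue R → queue [F, L, R]
Visit F → queue [L, R]
Visit L → queue [R]
Visit R → queue []

Visit order: O, T, S, P, K, H, Q, J, I, G, M, U, N, F, L, R

G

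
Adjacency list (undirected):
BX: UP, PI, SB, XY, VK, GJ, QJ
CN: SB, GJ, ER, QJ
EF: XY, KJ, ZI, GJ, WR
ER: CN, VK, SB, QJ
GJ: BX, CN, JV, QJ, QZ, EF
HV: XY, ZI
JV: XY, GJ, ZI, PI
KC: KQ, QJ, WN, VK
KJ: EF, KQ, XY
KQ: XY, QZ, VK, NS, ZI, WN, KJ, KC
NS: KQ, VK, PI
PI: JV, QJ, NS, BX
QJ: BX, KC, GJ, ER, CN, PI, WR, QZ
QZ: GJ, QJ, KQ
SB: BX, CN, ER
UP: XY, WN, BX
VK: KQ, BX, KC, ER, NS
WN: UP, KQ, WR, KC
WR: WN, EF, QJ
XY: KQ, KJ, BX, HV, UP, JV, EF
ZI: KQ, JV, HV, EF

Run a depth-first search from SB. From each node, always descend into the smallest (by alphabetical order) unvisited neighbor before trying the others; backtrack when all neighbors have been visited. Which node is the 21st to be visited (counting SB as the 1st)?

QZ

Visit SB
SB → BX
BX → GJ
GJ → CN
CN → ER
ER → QJ
QJ → KC
KC → KQ
KQ → KJ
KJ → EF
EF → WR
WR → WN
WN → UP
UP → XY
XY → HV
HV → ZI
ZI → JV
JV → PI
PI → NS
NS → VK
KQ → QZ

Visit order: SB, BX, GJ, CN, ER, QJ, KC, KQ, KJ, EF, WR, WN, UP, XY, HV, ZI, JV, PI, NS, VK, QZ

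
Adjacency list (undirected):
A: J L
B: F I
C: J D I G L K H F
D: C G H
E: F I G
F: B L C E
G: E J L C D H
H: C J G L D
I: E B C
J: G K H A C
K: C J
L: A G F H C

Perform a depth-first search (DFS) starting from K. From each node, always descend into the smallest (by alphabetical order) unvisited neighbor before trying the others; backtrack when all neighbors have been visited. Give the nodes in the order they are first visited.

Visit K
K → C
C → D
D → G
G → E
E → F
F → B
B → I
F → L
L → A
A → J
J → H

K → C → D → G → E → F → B → I → L → A → J → H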